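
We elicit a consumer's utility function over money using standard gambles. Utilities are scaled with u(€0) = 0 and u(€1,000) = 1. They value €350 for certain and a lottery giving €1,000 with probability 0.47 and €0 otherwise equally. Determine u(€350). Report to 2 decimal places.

0.47

u(€350) equals the lottery's expected utility: 0.47·1 + 0.53·0 = 0.47.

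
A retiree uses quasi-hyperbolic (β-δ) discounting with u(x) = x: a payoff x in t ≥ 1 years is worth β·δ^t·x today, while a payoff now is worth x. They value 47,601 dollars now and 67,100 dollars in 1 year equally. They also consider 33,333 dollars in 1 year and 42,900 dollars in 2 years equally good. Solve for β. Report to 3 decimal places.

β ≈ 0.913

The second indifference involves only future payoffs, so β cancels: β·δ^1·33333 = β·δ^2·42900, giving δ = 33333/42900 = 0.77699.
The first indifference: 47601 = β·δ·67100, so β = 47601/(δ·67100) = 47601/(0.77699·67100) ≈ 0.913.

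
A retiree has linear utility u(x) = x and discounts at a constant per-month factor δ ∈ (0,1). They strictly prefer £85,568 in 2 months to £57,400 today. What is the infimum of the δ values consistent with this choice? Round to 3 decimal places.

δ > 0.819

Under u(x) = x this choice says 57400 < δ^2·85568.
Hence δ^2 > 57400/85568 = 0.67081, and x ↦ x^(1/2) is increasing on (0,∞).
δ > 0.67081^(1/2) = 0.819.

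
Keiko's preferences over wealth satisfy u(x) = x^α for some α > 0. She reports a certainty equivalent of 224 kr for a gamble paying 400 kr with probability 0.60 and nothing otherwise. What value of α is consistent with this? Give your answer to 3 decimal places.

α ≈ 0.881

The lottery's expected utility is 0.60·u(400) + 0.40·u(0) = 0.60·400^α (since u(0) = 0 for α > 0).
Indifference: 224^α = 0.60·400^α, so (224/400)^α = 0.60.
Take logs: α = ln 0.60 / ln(224/400) ≈ 0.88101.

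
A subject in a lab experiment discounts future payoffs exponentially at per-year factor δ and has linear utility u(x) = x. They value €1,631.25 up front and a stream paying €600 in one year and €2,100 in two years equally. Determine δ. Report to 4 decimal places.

Present value of the stream is 600·δ + 2100·δ². Indifference gives 600δ + 2100δ² = 1631.25.
So 2100δ² + 600δ − 1631.25 = 0.
By the quadratic formula (taking the positive root), δ = (−600 + √14062500.00) / 4200 ≈ 0.7500.

δ ≈ 0.7500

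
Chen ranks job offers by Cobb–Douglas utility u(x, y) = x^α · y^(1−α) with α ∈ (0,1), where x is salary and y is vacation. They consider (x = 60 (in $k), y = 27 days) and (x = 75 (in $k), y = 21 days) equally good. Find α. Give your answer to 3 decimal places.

Set the two utilities equal: 60^α·27^(1−α) = 75^α·21^(1−α).
Taking logs: α·ln 60 + (1−α)·ln 27 = α·ln 75 + (1−α)·ln 21, i.e. α·-0.223144 = (1−α)·-0.251314.
So α/(1−α) = (-0.251314)/(-0.223144) = 1.126241, and α = 1.126241/2.126241 ≈ 0.530.

α ≈ 0.530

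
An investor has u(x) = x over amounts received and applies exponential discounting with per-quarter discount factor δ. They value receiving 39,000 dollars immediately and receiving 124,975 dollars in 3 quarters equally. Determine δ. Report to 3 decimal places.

δ ≈ 0.678

The payoff in 3 quarters is discounted by δ^3, so u(39000) = δ^3·u(124975) and δ^3 = u(39000)/u(124975).
With u(x) = x: δ^3 = 39000/124975 = 0.31206.
Taking the cube root: δ = 0.31206^(1/3) ≈ 0.678.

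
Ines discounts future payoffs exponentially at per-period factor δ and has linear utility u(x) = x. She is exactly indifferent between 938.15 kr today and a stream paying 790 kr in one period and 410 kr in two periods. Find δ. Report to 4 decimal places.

The stream is worth 790δ + 410δ² today, so 790δ + 410δ² = 938.15.
So 410δ² + 790δ − 938.15 = 0.
δ = (−790 + √(790² + 4·410·938.15)) / (2·410) = (−790 + √2162666.00) / 820 ≈ 0.8300.

δ ≈ 0.8300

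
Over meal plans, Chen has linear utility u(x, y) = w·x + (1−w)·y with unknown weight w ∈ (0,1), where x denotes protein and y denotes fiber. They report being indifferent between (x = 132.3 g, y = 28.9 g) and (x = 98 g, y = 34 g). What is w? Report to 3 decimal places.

Equating utilities: w·132.3 + (1−w)·28.9 = w·98 + (1−w)·34.
Rearranging, 34.3·w − 5.1·(1−w) = 0.
The marginal rate of substitution is 5.1/34.3, so w = 5.1/(34.3+5.1) = 0.129.

w = 0.129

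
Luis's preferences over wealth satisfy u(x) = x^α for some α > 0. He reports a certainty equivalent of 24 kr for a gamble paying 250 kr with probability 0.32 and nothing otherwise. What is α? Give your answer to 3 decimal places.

The lottery's expected utility is 0.32·u(250) + 0.68·u(0) = 0.32·250^α (since u(0) = 0 for α > 0).
Indifference: 24^α = 0.32·250^α, so (24/250)^α = 0.32.
α = ln(0.32) / ln(24/250) = -1.139434/-2.343407 ≈ 0.486.

α ≈ 0.486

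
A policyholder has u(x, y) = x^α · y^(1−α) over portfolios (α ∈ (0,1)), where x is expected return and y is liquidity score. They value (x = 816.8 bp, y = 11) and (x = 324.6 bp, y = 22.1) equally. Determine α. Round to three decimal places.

Indifference: 816.8^α · 11^(1−α) = 324.6^α · 22.1^(1−α).
Rearrange to (816.8/324.6)^α = (22.1/11)^(1−α) and take logs: α·0.922801 = (1−α)·0.697682.
Thus α·(1.620483) = 0.697682, so α = 0.697682/1.620483 ≈ 0.431.

α ≈ 0.431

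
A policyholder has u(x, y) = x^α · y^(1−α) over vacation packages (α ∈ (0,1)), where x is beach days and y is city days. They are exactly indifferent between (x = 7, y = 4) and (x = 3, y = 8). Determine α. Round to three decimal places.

α ≈ 0.450

Indifference: 7^α · 4^(1−α) = 3^α · 8^(1−α).
(7/3)^α = (8/4)^(1−α); take logs: α·ln(7/3) = (1−α)·ln(8/4), i.e. α·0.847298 = (1−α)·0.693147.
Thus α·(1.540445) = 0.693147, so α = 0.693147/1.540445 ≈ 0.450.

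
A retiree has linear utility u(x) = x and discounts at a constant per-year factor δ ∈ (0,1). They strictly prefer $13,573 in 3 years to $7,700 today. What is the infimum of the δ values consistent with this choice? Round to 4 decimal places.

δ > 0.8278

Comparing present values: 7700 < δ^3·13573.
So δ^3 > 7700/13573 = 0.56730; taking the cube root of both positive sides preserves the inequality.
δ > (7700/13573)^(1/3) ≈ 0.8278.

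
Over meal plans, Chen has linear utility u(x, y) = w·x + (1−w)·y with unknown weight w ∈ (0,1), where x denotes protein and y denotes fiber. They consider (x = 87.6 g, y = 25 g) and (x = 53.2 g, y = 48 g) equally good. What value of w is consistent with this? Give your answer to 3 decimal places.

w = 0.401

Equating utilities: w·87.6 + (1−w)·25 = w·53.2 + (1−w)·48.
Rearranging, 34.4·w − 23·(1−w) = 0.
Hence w = 23/(34.4+23) = 23/57.4 = 0.401.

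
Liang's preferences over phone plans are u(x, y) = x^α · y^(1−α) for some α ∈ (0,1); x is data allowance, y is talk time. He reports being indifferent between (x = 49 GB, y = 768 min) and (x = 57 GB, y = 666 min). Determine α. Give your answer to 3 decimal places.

Indifference: 49^α · 768^(1−α) = 57^α · 666^(1−α).
(49/57)^α = (666/768)^(1−α); take logs: α·ln(49/57) = (1−α)·ln(666/768), i.e. α·-0.151231 = (1−α)·-0.142500.
Thus α·(-0.293731) = -0.142500, so α = -0.142500/-0.293731 ≈ 0.485.

α ≈ 0.485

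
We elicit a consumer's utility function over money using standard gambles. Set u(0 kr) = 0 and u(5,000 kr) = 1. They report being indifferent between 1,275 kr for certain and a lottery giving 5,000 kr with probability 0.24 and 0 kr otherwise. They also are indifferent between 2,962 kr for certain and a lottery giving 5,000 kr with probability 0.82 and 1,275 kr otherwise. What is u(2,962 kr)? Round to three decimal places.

First, u(1,275 kr) = 0.24·u(5,000 kr) + 0.76·u(0 kr) = 0.24.
Chaining: u(2,962 kr) = 0.82·1.00 + 0.18·0.24 = 0.8632.

0.863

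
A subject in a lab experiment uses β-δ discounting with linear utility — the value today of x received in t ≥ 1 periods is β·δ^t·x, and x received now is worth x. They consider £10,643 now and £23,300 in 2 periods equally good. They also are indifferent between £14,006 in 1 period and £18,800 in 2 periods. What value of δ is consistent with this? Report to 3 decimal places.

Both payoffs in the second observation are in the future, so β drops out: δ^1·14006 = δ^2·18800 ⇒ δ = 14006/18800 = 0.74500.

δ ≈ 0.745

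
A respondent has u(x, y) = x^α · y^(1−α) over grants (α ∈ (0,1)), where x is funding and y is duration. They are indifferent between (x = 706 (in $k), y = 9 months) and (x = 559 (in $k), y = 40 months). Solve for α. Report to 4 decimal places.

Set the two utilities equal: 706^α·9^(1−α) = 559^α·40^(1−α).
(706/559)^α = (40/9)^(1−α); take logs: α·ln(706/559) = (1−α)·ln(40/9), i.e. α·0.2334658 = (1−α)·1.4916549.
Thus α·(1.7251207) = 1.4916549, so α = 1.4916549/1.7251207 ≈ 0.8647.

α ≈ 0.8647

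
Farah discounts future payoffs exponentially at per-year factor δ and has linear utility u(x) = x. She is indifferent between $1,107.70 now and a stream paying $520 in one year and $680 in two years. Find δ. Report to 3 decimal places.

δ ≈ 0.950

The stream is worth 520δ + 680δ² today, so 520δ + 680δ² = 1107.70.
That is, 680δ² + 520δ − 1107.70 = 0, a quadratic in δ.
δ = (−520 + √(520² + 4·680·1107.70)) / (2·680) = (−520 + √3283344.00) / 1360 ≈ 0.950.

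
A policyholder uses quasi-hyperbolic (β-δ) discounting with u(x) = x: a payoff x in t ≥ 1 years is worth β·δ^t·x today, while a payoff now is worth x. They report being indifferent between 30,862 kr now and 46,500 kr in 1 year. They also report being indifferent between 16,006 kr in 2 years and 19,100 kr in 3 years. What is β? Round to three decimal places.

β ≈ 0.792

The second indifference involves only future payoffs, so β cancels: β·δ^2·16006 = β·δ^3·19100, giving δ = 16006/19100 = 0.83801.
The first indifference: 30862 = β·δ·46500, so β = 30862/(δ·46500) = 30862/(0.83801·46500) ≈ 0.792.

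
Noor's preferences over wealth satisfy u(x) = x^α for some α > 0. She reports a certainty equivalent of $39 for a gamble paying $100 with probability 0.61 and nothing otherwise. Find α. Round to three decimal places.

α ≈ 0.525

EU(lottery) = 0.61·100^α + 0.39·0 = 0.61·100^α.
Setting u(39) equal to that: 39^α = 0.61·100^α ⇒ (39/100)^α = 0.61.
Take logs: α = ln 0.61 / ln(39/100) ≈ 0.52495.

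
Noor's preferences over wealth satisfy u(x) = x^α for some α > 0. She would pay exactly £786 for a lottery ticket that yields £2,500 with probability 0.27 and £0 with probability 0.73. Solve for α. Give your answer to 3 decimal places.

EU(lottery) = 0.27·2500^α + 0.73·0 = 0.27·2500^α.
Indifference: 786^α = 0.27·2500^α, so (786/2500)^α = 0.27.
Take logs: α = ln 0.27 / ln(786/2500) ≈ 1.13158.

α ≈ 1.132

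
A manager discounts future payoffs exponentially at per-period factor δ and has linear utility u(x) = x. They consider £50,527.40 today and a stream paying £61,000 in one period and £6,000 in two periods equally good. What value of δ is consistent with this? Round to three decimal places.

δ ≈ 0.770

Equating present values: 50527.40 = 61000δ + 6000δ².
Rearranged: 6000δ² + 61000δ − 50527.40 = 0.
By the quadratic formula (taking the positive root), δ = (−61000 + √4933657600.00) / 12000 ≈ 0.770.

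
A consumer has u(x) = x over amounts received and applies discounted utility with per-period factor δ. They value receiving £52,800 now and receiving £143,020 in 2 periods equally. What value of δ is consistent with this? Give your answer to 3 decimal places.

δ ≈ 0.608

The payoff in 2 periods is discounted by δ^2, so u(52800) = δ^2·u(143020) and δ^2 = u(52800)/u(143020).
With u(x) = x: δ^2 = 52800/143020 = 0.36918.
Hence δ = (0.36918)^(1/2) = 0.60760.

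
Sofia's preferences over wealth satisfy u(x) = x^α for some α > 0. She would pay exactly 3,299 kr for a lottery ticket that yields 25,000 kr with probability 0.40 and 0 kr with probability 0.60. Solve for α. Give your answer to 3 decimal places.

The lottery's expected utility is 0.40·u(25000) + 0.60·u(0) = 0.40·25000^α (since u(0) = 0 for α > 0).
Indifference: 3299^α = 0.40·25000^α, so (3299/25000)^α = 0.40.
Taking logs: α·ln(3299/25000) = ln(0.40), so α = -0.916291 / -2.025256 ≈ 0.452.

α ≈ 0.452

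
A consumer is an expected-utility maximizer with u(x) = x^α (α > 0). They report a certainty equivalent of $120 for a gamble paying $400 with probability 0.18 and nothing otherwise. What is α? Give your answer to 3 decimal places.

Since u(0) = 0, the lottery's EU is 0.18·400^α.
Indifference: 120^α = 0.18·400^α, so (120/400)^α = 0.18.
α = ln(0.18) / ln(120/400) = -1.714798/-1.203973 ≈ 1.424.

α ≈ 1.424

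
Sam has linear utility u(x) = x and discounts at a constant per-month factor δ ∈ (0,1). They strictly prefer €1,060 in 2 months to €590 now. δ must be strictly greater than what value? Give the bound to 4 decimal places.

Under u(x) = x this choice says 590 < δ^2·1060.
Hence δ^2 > 590/1060 = 0.55660, and x ↦ x^(1/2) is increasing on (0,∞).
δ > (590/1060)^(1/2) ≈ 0.7461.

δ > 0.7461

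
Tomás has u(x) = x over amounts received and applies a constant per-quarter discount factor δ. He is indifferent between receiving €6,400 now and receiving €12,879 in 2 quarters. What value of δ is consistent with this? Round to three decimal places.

δ ≈ 0.705

Equating discounted utilities: u(6400) = δ^2·u(12879) ⇒ δ^2 = u(6400)/u(12879).
With u(x) = x: δ^2 = 6400/12879 = 0.49693.
Hence δ = (0.49693)^(1/2) = 0.70493.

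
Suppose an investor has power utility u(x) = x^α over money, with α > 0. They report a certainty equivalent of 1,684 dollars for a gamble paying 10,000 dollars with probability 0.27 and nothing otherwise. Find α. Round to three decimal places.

Since u(0) = 0, the lottery's EU is 0.27·10000^α.
Indifference: 1684^α = 0.27·10000^α, so (1684/10000)^α = 0.27.
Take logs: α = ln 0.27 / ln(1684/10000) ≈ 0.73500.

α ≈ 0.735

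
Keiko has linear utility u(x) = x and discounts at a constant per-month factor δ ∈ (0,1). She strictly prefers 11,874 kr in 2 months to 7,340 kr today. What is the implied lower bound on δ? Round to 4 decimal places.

Comparing present values: 7340 < δ^2·11874.
So δ^2 > 7340/11874 = 0.61816; taking the square root of both positive sides preserves the inequality.
δ > (7340/11874)^(1/2) ≈ 0.7862.

δ > 0.7862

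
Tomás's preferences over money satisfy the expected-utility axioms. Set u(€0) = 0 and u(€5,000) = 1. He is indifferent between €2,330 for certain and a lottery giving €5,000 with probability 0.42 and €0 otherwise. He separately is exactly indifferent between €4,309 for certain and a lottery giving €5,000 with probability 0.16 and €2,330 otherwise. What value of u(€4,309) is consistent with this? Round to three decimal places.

The first gamble pins u(€2,330): it must equal 0.42·1 + 0.58·0 = 0.42.
Chaining: u(€4,309) = 0.16·1.00 + 0.84·0.42 = 0.5128.

0.513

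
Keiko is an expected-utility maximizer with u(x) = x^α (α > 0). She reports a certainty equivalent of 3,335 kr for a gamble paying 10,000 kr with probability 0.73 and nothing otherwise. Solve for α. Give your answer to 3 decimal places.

α ≈ 0.287

Since u(0) = 0, the lottery's EU is 0.73·10000^α.
Indifference: 3335^α = 0.73·10000^α, so (3335/10000)^α = 0.73.
α = ln(0.73) / ln(3335/10000) = -0.314711/-1.098112 ≈ 0.287.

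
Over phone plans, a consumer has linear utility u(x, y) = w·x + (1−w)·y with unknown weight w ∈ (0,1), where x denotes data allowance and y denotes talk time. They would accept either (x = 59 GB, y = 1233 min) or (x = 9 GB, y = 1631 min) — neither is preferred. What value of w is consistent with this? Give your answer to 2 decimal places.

u(59,1233) = u(9,1631) means w·59 + (1−w)·1233 = w·9 + (1−w)·1631.
w·(59−9) = (1−w)·(1631−1233), i.e. w·50 = (1−w)·398.
Hence w = 398/(50+398) = 398/448 = 0.89.

w = 0.89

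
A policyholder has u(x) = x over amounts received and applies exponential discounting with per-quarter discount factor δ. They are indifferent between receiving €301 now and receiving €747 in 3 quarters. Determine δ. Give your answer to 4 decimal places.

δ ≈ 0.7386

Equating discounted utilities: u(301) = δ^3·u(747) ⇒ δ^3 = u(301)/u(747).
With u(x) = x: δ^3 = 301/747 = 0.40295.
Taking the cube root: δ = 0.40295^(1/3) ≈ 0.7386.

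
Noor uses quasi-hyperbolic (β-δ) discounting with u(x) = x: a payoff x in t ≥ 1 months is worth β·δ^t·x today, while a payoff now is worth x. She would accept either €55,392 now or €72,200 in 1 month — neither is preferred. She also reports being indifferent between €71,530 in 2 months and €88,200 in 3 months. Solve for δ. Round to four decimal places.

From the later pair, β·δ^2·71530 = β·δ^3·88200; dividing through, δ = 71530/88200 = 0.81100.

δ ≈ 0.8110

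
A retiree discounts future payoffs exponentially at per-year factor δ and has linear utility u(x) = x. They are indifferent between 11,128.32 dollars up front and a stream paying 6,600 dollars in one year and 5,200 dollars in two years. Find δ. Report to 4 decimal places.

Equating present values: 11128.32 = 6600δ + 5200δ².
So 5200δ² + 6600δ − 11128.32 = 0.
By the quadratic formula (taking the positive root), δ = (−6600 + √275029056.00) / 10400 ≈ 0.9600.

δ ≈ 0.9600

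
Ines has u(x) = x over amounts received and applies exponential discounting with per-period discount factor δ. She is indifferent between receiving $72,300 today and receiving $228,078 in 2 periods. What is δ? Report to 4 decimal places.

δ ≈ 0.5630

The payoff in 2 periods is discounted by δ^2, so u(72300) = δ^2·u(228078) and δ^2 = u(72300)/u(228078).
With u(x) = x: δ^2 = 72300/228078 = 0.31700.
Hence δ = (0.31700)^(1/2) = 0.563025.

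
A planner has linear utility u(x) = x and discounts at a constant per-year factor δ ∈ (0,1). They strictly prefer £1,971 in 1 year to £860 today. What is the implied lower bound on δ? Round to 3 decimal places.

Under u(x) = x this choice says 860 < δ·1971.
So δ > 860/1971 = 0.43633.

δ > 0.436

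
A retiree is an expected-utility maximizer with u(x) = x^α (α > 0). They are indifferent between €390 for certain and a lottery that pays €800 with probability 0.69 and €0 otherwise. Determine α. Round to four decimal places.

Since u(0) = 0, the lottery's EU is 0.69·800^α.
Indifference: 390^α = 0.69·800^α, so (390/800)^α = 0.69.
Take logs: α = ln 0.69 / ln(390/800) ≈ 0.516467.

α ≈ 0.5165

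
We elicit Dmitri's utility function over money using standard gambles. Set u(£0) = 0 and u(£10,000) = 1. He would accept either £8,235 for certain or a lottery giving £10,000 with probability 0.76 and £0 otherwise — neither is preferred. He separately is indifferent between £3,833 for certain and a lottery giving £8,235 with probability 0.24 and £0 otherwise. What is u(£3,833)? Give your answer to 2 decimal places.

First, u(£8,235) = 0.76·u(£10,000) + 0.24·u(£0) = 0.76.
Chaining: u(£3,833) = 0.24·0.76 + 0.76·0.00 = 0.1824.

0.18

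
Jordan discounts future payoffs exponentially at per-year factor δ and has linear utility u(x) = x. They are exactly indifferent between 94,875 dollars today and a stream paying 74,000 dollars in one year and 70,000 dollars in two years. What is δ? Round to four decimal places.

Present value of the stream is 74000·δ + 70000·δ². Indifference gives 74000δ + 70000δ² = 94875.
So 70000δ² + 74000δ − 94875 = 0.
By the quadratic formula (taking the positive root), δ = (−74000 + √32041000000.00) / 140000 ≈ 0.7500.

δ ≈ 0.7500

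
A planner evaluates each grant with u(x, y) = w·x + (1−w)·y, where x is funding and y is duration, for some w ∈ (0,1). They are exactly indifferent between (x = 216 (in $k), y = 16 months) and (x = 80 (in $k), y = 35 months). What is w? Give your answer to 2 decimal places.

Indifference: w·216 + (1−w)·16 = w·80 + (1−w)·35.
w·(216−80) = (1−w)·(35−16), i.e. w·136 = (1−w)·19.
Hence w = 19/(136+19) = 19/155 = 0.12.

w = 0.12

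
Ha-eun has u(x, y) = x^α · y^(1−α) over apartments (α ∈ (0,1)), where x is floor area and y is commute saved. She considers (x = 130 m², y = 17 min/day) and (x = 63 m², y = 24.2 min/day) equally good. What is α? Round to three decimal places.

α ≈ 0.328

The Cobb–Douglas utilities coincide, so 130^α·17^(1−α) = 63^α·24.2^(1−α).
Taking logs: α·ln 130 + (1−α)·ln 17 = α·ln 63 + (1−α)·ln 24.2, i.e. α·0.724400 = (1−α)·0.353139.
Thus α·(1.077539) = 0.353139, so α = 0.353139/1.077539 ≈ 0.328.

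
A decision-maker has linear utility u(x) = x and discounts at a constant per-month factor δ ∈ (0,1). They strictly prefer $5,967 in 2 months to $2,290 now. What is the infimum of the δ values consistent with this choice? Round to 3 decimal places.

The preference means 2290 < δ^2·5967.
Hence δ^2 > 2290/5967 = 0.38378, and x ↦ x^(1/2) is increasing on (0,∞).
δ > 0.38378^(1/2) = 0.619.

δ > 0.619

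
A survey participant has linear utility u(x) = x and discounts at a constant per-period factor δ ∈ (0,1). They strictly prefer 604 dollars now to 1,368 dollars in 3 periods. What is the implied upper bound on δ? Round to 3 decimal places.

The preference means 604 > δ^3·1368.
Hence δ^3 < 604/1368 = 0.44152, and x ↦ x^(1/3) is increasing on (0,∞).
δ < (604/1368)^(1/3) ≈ 0.761.

δ < 0.761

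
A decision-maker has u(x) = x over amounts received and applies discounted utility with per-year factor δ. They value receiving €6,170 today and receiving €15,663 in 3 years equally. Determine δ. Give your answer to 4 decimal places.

δ ≈ 0.7331

Equating discounted utilities: u(6170) = δ^3·u(15663) ⇒ δ^3 = u(6170)/u(15663).
With u(x) = x: δ^3 = 6170/15663 = 0.39392.
So δ = 0.39392^(1/3) ≈ 0.7331.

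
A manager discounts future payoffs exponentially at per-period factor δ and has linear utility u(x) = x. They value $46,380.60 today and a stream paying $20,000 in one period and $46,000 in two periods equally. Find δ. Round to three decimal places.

δ ≈ 0.810

Present value of the stream is 20000·δ + 46000·δ². Indifference gives 20000δ + 46000δ² = 46380.60.
That is, 46000δ² + 20000δ − 46380.60 = 0, a quadratic in δ.
δ = (−20000 + √(20000² + 4·46000·46380.60)) / (2·46000) = (−20000 + √8934030400.00) / 92000 ≈ 0.810.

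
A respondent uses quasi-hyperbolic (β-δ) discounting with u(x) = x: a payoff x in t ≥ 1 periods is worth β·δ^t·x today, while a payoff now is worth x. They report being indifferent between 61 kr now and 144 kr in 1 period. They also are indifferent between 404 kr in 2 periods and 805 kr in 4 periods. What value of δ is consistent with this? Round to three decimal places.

δ ≈ 0.708

Both payoffs in the second observation are in the future, so β drops out: δ^2·404 = δ^4·805 ⇒ δ^2 = 404/805 = 0.50186, so δ = 0.70842.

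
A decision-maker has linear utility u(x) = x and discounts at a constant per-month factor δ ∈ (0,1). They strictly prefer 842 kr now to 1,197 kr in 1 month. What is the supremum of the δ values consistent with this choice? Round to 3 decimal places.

Under u(x) = x this choice says 842 > δ·1197.
Dividing through by 1197 gives δ < 0.70343.

δ < 0.703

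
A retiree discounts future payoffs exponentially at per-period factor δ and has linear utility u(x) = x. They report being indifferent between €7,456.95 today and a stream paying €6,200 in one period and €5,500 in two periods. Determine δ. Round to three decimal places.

Equating present values: 7456.95 = 6200δ + 5500δ².
Rearranged: 5500δ² + 6200δ − 7456.95 = 0.
By the quadratic formula (taking the positive root), δ = (−6200 + √202492900.00) / 11000 ≈ 0.730.

δ ≈ 0.730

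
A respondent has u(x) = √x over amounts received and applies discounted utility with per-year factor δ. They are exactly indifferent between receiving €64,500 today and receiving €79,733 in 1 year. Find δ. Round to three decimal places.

The payoff in 1 year is discounted by δ, so u(64500) = δ·u(79733) and δ = u(64500)/u(79733).
With u(x) = √x: δ = √64500/√79733 = √(64500/79733) = 0.89942.

δ ≈ 0.899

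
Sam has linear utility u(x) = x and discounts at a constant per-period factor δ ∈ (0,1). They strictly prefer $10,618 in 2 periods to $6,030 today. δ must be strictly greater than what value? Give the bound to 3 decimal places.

Comparing present values: 6030 < δ^2·10618.
So δ^2 > 6030/10618 = 0.56790; taking the square root of both positive sides preserves the inequality.
δ > 0.56790^(1/2) = 0.754.

δ > 0.754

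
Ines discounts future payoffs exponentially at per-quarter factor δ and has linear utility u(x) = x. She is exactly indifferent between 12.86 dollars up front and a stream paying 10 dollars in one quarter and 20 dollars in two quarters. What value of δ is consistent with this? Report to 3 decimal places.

δ ≈ 0.590

The stream is worth 10δ + 20δ² today, so 10δ + 20δ² = 12.86.
That is, 20δ² + 10δ − 12.86 = 0, a quadratic in δ.
By the quadratic formula (taking the positive root), δ = (−10 + √1128.80) / 40 ≈ 0.590.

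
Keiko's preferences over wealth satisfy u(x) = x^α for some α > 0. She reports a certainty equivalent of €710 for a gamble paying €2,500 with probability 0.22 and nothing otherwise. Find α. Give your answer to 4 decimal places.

EU(lottery) = 0.22·2500^α + 0.78·0 = 0.22·2500^α.
Indifference: 710^α = 0.22·2500^α, so (710/2500)^α = 0.22.
Taking logs: α·ln(710/2500) = ln(0.22), so α = -1.5141277 / -1.2587810 ≈ 1.2029.

α ≈ 1.2029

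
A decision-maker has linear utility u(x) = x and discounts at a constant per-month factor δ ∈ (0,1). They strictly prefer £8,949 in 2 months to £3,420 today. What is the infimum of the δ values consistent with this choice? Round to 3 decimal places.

The preference means 3420 < δ^2·8949.
So δ^2 > 3420/8949 = 0.38217; taking the square root of both positive sides preserves the inequality.
δ > (3420/8949)^(1/2) ≈ 0.618.

δ > 0.618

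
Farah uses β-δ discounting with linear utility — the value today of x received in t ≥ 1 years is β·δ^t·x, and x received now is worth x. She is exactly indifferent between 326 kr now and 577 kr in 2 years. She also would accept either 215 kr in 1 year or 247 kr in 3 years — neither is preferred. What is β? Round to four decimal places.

β ≈ 0.6491

Both payoffs in the second observation are in the future, so β drops out: δ^1·215 = δ^3·247 ⇒ δ^2 = 215/247 = 0.87045, so δ = 0.93298.
Substituting δ into 326 = β·δ^2·577: β = 326/(502.247) ≈ 0.6491.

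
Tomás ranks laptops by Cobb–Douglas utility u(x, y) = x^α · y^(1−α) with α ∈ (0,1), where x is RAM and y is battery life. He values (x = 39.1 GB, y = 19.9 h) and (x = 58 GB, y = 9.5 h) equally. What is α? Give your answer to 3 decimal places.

α ≈ 0.652

The Cobb–Douglas utilities coincide, so 39.1^α·19.9^(1−α) = 58^α·9.5^(1−α).
Rearrange to (39.1/58)^α = (9.5/19.9)^(1−α) and take logs: α·-0.394321 = (1−α)·-0.739428.
With A = -0.394321 and B = -0.739428: α·A = (1−α)·B, so α = B/(A+B) = -0.739428/-1.133749 ≈ 0.652.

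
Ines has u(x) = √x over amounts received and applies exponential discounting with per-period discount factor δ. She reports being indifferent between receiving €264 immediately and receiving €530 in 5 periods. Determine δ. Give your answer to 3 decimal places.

Equating discounted utilities: u(264) = δ^5·u(530) ⇒ δ^5 = u(264)/u(530).
With u(x) = √x: δ^5 = √264/√530 = √(264/530) = 0.70577.
So δ = 0.70577^(1/5) ≈ 0.933.

δ ≈ 0.933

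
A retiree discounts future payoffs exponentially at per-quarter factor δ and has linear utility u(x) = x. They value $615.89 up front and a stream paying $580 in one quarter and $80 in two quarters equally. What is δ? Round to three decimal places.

δ ≈ 0.940

Equating present values: 615.89 = 580δ + 80δ².
So 80δ² + 580δ − 615.89 = 0.
The positive root is δ = [−580 + √(580² + 4·80·615.89)] / (2·80) = (−580 + 730.400)/160 ≈ 0.940.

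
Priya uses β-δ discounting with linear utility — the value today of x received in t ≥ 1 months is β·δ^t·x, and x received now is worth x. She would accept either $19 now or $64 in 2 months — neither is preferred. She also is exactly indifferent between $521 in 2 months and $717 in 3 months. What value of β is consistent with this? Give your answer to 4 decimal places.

β ≈ 0.5623

The second indifference involves only future payoffs, so β cancels: β·δ^2·521 = β·δ^3·717, giving δ = 521/717 = 0.72664.
Substituting δ into 19 = β·δ^2·64: β = 19/(33.792) ≈ 0.5623.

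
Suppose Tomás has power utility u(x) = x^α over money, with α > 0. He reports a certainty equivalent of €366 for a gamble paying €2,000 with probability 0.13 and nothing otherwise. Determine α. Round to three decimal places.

EU(lottery) = 0.13·2000^α + 0.87·0 = 0.13·2000^α.
Indifference: 366^α = 0.13·2000^α, so (366/2000)^α = 0.13.
Take logs: α = ln 0.13 / ln(366/2000) ≈ 1.20135.

α ≈ 1.201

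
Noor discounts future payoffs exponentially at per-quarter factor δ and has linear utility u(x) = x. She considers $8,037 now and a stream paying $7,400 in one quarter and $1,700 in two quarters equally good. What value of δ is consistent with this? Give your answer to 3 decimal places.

δ ≈ 0.900

Present value of the stream is 7400·δ + 1700·δ². Indifference gives 7400δ + 1700δ² = 8037.
So 1700δ² + 7400δ − 8037 = 0.
The positive root is δ = [−7400 + √(7400² + 4·1700·8037)] / (2·1700) = (−7400 + 10460.000)/3400 ≈ 0.900.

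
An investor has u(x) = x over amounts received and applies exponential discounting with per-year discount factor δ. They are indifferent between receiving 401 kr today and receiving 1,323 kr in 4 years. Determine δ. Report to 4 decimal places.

δ ≈ 0.7420

Indifference means u(401) = δ^4 · u(1323), so δ^4 = u(401)/u(1323).
With u(x) = x: δ^4 = 401/1323 = 0.30310.
Hence δ = (0.30310)^(1/4) = 0.741987.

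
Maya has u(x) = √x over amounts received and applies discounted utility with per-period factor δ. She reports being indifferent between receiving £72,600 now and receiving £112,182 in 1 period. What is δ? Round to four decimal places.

The payoff in 1 period is discounted by δ, so u(72600) = δ·u(112182) and δ = u(72600)/u(112182).
With u(x) = √x: δ = √72600/√112182 = √(72600/112182) = 0.80446.

δ ≈ 0.8045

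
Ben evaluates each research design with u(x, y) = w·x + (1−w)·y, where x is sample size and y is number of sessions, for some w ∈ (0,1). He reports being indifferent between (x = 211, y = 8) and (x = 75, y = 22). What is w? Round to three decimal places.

w = 0.093

Indifference: w·211 + (1−w)·8 = w·75 + (1−w)·22.
Rearranging, 136·w − 14·(1−w) = 0.
Hence w = 14/(136+14) = 14/150 = 0.093.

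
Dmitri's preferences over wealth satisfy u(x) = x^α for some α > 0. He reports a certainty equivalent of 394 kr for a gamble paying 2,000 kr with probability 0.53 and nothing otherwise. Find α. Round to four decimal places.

α ≈ 0.3908

EU(lottery) = 0.53·2000^α + 0.47·0 = 0.53·2000^α.
Equating: 394^α = 0.53·2000^α, i.e. 0.1970^α = 0.53.
Taking logs: α·ln(394/2000) = ln(0.53), so α = -0.6348783 / -1.6245516 ≈ 0.3908.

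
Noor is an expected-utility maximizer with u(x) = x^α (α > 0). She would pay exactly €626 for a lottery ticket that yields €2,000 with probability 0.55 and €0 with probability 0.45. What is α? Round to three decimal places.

The lottery's expected utility is 0.55·u(2000) + 0.45·u(0) = 0.55·2000^α (since u(0) = 0 for α > 0).
Indifference: 626^α = 0.55·2000^α, so (626/2000)^α = 0.55.
α = ln(0.55) / ln(626/2000) = -0.597837/-1.161552 ≈ 0.515.

α ≈ 0.515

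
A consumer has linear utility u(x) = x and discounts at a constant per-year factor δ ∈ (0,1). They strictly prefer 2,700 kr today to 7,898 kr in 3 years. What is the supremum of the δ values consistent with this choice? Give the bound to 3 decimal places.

The preference means 2700 > δ^3·7898.
Dividing by 7898: δ^3 < 0.34186. Both sides are positive, so the cube root keeps the direction.
δ < (2700/7898)^(1/3) ≈ 0.699.

δ < 0.699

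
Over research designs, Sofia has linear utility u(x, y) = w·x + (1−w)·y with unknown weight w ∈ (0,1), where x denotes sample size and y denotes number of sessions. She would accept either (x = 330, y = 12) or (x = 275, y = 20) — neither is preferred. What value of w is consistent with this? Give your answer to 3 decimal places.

u(330,12) = u(275,20) means w·330 + (1−w)·12 = w·275 + (1−w)·20.
w·(330−275) = (1−w)·(20−12), i.e. w·55 = (1−w)·8.
So w/(1−w) = 8/55 = 0.1455, giving w = 8/(55+8) = 0.127.

w = 0.127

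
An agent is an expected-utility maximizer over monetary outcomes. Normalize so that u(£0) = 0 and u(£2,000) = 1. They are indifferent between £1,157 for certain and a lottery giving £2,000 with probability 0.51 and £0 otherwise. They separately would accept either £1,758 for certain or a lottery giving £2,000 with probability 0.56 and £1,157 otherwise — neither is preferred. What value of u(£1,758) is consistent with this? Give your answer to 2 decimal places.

0.78

From the first indifference, u(£1,157) = 0.51·u(£2,000) + 0.49·u(£0) = 0.51·1 + 0.49·0 = 0.51.
Chaining: u(£1,758) = 0.56·1.00 + 0.44·0.51 = 0.7844.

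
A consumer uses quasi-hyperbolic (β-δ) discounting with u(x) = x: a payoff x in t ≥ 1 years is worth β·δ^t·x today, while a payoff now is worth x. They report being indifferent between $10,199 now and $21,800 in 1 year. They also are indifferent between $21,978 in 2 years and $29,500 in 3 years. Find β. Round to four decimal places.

β ≈ 0.6280

From the later pair, β·δ^2·21978 = β·δ^3·29500; dividing through, δ = 21978/29500 = 0.74502.
The first indifference: 10199 = β·δ·21800, so β = 10199/(δ·21800) = 10199/(0.74502·21800) ≈ 0.6280.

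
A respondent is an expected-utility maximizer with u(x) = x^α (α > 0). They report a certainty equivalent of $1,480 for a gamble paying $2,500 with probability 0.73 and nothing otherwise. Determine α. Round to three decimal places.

α ≈ 0.600

The lottery's expected utility is 0.73·u(2500) + 0.27·u(0) = 0.73·2500^α (since u(0) = 0 for α > 0).
Setting u(1480) equal to that: 1480^α = 0.73·2500^α ⇒ (1480/2500)^α = 0.73.
Taking logs: α·ln(1480/2500) = ln(0.73), so α = -0.314711 / -0.524249 ≈ 0.600.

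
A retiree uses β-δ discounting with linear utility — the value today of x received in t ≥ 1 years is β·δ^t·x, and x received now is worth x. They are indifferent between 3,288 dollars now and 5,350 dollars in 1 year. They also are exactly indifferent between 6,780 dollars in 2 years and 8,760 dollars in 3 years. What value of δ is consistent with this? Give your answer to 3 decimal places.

δ ≈ 0.774

The second indifference involves only future payoffs, so β cancels: β·δ^2·6780 = β·δ^3·8760, giving δ = 6780/8760 = 0.77397.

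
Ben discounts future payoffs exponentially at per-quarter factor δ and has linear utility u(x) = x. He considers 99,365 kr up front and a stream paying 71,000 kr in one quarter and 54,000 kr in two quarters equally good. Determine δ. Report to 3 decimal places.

δ ≈ 0.850

Present value of the stream is 71000·δ + 54000·δ². Indifference gives 71000δ + 54000δ² = 99365.
That is, 54000δ² + 71000δ − 99365 = 0, a quadratic in δ.
δ = (−71000 + √(71000² + 4·54000·99365)) / (2·54000) = (−71000 + √26503840000.00) / 108000 ≈ 0.850.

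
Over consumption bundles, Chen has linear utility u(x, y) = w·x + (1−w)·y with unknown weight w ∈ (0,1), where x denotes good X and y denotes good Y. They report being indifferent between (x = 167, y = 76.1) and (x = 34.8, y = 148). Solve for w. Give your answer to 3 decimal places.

w = 0.352

u(167,76.1) = u(34.8,148) means w·167 + (1−w)·76.1 = w·34.8 + (1−w)·148.
Collecting terms: w·132.2 = (1−w)·71.9.
So w/(1−w) = 71.9/132.2 = 0.5439, giving w = 71.9/(132.2+71.9) = 0.352.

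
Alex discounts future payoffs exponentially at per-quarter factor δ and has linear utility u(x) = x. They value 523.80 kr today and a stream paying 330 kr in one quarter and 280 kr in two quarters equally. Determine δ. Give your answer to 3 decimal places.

The stream is worth 330δ + 280δ² today, so 330δ + 280δ² = 523.80.
That is, 280δ² + 330δ − 523.80 = 0, a quadratic in δ.
The positive root is δ = [−330 + √(330² + 4·280·523.80)] / (2·280) = (−330 + 834.000)/560 ≈ 0.900.

δ ≈ 0.900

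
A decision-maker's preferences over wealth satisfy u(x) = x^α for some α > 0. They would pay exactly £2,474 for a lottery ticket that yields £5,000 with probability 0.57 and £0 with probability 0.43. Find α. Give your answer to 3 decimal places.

Since u(0) = 0, the lottery's EU is 0.57·5000^α.
Equating: 2474^α = 0.57·5000^α, i.e. 0.4948^α = 0.57.
Taking logs: α·ln(2474/5000) = ln(0.57), so α = -0.562119 / -0.703602 ≈ 0.799.

α ≈ 0.799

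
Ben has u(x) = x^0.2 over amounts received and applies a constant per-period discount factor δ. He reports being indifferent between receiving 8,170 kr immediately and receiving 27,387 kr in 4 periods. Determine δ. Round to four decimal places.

The payoff in 4 periods is discounted by δ^4, so u(8170) = δ^4·u(27387) and δ^4 = u(8170)/u(27387).
With u(x) = x^0.2: δ^4 = 8170^0.2/27387^0.2 = (8170/27387)^0.2 = 0.78512.
Hence δ = (0.78512)^(1/4) = 0.941313.

δ ≈ 0.9413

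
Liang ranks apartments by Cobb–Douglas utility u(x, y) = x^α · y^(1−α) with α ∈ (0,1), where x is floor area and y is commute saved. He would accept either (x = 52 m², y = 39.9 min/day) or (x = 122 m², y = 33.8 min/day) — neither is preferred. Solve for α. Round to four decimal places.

Indifference: 52^α · 39.9^(1−α) = 122^α · 33.8^(1−α).
Rearrange to (52/122)^α = (33.8/39.9)^(1−α) and take logs: α·-0.8527773 = (1−α)·-0.1659155.
With A = -0.8527773 and B = -0.1659155: α·A = (1−α)·B, so α = B/(A+B) = -0.1659155/-1.0186928 ≈ 0.1629.

α ≈ 0.1629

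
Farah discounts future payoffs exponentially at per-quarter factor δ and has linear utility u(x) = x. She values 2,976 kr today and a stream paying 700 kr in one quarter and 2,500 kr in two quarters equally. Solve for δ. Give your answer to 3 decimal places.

The stream is worth 700δ + 2500δ² today, so 700δ + 2500δ² = 2976.
Rearranged: 2500δ² + 700δ − 2976 = 0.
The positive root is δ = [−700 + √(700² + 4·2500·2976)] / (2·2500) = (−700 + 5500.000)/5000 ≈ 0.960.

δ ≈ 0.960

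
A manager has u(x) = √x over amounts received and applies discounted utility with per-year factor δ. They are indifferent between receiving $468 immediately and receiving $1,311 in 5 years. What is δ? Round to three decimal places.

δ ≈ 0.902

Equating discounted utilities: u(468) = δ^5·u(1311) ⇒ δ^5 = u(468)/u(1311).
Since u(x) = √x, δ^5 = √(468/1311) = 0.59748.
Taking the 5th root: δ = 0.59748^(1/5) ≈ 0.902.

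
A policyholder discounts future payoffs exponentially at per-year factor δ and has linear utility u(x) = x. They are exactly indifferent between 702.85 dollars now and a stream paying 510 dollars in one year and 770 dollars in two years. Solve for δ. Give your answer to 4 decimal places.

Present value of the stream is 510·δ + 770·δ². Indifference gives 510δ + 770δ² = 702.85.
Rearranged: 770δ² + 510δ − 702.85 = 0.
By the quadratic formula (taking the positive root), δ = (−510 + √2424878.00) / 1540 ≈ 0.6800.

δ ≈ 0.6800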